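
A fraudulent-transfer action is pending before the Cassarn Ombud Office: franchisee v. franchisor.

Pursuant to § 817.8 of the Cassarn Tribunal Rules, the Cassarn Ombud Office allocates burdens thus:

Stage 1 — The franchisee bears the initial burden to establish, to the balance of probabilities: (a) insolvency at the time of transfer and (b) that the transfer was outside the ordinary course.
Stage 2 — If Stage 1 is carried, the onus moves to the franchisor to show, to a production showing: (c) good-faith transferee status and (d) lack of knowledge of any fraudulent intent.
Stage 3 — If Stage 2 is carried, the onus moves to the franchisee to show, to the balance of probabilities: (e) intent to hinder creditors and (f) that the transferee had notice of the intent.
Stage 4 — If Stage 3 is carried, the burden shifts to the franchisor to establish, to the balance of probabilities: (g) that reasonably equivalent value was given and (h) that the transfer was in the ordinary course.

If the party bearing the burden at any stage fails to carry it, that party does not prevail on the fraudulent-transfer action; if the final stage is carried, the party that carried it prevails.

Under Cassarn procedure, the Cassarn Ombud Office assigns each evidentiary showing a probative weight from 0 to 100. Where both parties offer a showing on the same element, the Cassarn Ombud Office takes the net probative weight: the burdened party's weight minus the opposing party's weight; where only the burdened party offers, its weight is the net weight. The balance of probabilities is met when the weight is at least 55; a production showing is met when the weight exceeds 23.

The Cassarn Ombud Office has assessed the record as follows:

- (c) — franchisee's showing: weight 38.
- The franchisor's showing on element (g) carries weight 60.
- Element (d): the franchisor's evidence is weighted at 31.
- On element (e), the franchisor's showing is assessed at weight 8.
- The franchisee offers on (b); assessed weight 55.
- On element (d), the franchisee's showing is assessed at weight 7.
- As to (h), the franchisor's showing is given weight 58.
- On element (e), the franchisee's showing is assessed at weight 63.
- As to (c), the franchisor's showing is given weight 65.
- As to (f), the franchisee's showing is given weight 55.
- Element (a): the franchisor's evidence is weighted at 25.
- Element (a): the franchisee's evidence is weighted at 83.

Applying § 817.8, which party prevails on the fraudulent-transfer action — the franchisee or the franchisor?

At Stage 1 the franchisee must meet the balance of probabilities (weight is at least 55): on (a) the weight is 83 less the opposing 25 gives net 58, which does reach 55, so (a) meets the standard; on (b) the weight is 55, ≥ 55, so (b) meets the standard.
  Stage 1 carried; the burden shifts to the franchisor.
At Stage 2 the franchisor must meet a production showing (weight exceeds 23): on (c) the weight is 65 less the opposing 38 gives net 27, > 23, so (c) meets the standard; on (d) the weight is 31 less the opposing 7 gives net 24, > 23, so (d) meets the standard.
  Stage 2 is satisfied; the onus moves to the franchisee.
At Stage 3 the franchisee must meet the balance of probabilities (weight is at least 55): on (e) the weight is 63 less the opposing 8 gives net 55, ≥ 55, so (e) meets the standard; on (f) the weight is 55, ≥ 55, so (f) meets the standard.
  Stage 3 is satisfied; the onus moves to the franchisor.
At Stage 4 the franchisor must meet the balance of probabilities (weight is at least 55): on (g) the weight is 60, which does reach 55, so (g) meets the standard; on (h) the weight is 58, ≥ 55, so (h) meets the standard.
  All elements met at the final stage.
With every stage satisfied, the franchisor prevails.

franchisor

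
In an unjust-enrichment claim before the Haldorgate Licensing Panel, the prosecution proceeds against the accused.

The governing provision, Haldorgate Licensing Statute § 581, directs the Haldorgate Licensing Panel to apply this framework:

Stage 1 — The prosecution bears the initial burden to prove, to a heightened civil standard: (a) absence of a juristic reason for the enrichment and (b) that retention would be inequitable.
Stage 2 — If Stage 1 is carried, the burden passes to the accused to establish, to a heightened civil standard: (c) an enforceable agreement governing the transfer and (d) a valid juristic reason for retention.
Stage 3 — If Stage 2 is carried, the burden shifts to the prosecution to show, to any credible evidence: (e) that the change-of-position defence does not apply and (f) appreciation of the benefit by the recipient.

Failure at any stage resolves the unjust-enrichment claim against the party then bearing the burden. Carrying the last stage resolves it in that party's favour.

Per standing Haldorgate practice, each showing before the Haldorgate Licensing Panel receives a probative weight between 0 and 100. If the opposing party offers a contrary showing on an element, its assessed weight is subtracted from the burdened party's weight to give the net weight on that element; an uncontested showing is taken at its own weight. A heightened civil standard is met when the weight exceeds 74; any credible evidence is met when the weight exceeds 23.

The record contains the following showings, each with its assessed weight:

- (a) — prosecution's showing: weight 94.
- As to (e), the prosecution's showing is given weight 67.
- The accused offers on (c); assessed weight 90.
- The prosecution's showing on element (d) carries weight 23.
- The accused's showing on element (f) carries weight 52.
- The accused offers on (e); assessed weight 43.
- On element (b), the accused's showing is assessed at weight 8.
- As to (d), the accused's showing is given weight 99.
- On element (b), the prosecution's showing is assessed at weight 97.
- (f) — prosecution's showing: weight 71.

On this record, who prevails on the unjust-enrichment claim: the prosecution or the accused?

accused

Stage 1 — burden on prosecution; standard: a heightened civil standard (weight exceeds 74).
    (a): 94 > 74 [met]
    (b): 97 − 8 = 89 > 74 [met]
  The prosecution carries Stage 1; the accused now bears the burden.
Stage 2 — burden on accused; standard: a heightened civil standard (weight exceeds 74).
    (c): 90 > 74 [met]
    (d): 99 − 23 = 76 > 74 [met]
  All elements met. The burden passes to the prosecution.
Stage 3 — burden on prosecution; standard: any credible evidence (weight exceeds 23).
    (e): 67 − 43 = 24 > 23 [met]
    (f): 71 − 52 = 19 ≤ 23 [not met]
  Stage 3 not carried; the prosecution fails its burden.
The accused prevails.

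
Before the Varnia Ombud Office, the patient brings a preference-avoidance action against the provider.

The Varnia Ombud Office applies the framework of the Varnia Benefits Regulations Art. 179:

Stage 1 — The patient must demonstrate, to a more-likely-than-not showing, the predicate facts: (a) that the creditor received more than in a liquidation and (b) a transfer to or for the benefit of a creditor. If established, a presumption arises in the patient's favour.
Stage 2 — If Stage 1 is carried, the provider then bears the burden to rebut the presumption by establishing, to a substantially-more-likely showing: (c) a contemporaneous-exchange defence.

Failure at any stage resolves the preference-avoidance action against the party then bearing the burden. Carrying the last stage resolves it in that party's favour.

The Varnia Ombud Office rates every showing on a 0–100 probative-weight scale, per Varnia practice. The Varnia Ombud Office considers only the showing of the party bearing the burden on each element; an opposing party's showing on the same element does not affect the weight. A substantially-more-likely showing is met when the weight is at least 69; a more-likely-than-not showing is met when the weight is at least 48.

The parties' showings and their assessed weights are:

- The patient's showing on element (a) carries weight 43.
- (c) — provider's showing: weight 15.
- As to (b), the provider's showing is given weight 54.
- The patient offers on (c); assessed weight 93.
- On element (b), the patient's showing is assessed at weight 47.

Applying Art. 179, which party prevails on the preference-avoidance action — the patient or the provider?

Stage 1 — burden on patient; standard: a more-likely-than-not showing (weight is at least 48).
    (a): 43 < 48 [not met]
    (b): 47 (provider's 54 disregarded) < 48 [not met]
  The patient does not carry Stage 1.
So the provider prevails.

provider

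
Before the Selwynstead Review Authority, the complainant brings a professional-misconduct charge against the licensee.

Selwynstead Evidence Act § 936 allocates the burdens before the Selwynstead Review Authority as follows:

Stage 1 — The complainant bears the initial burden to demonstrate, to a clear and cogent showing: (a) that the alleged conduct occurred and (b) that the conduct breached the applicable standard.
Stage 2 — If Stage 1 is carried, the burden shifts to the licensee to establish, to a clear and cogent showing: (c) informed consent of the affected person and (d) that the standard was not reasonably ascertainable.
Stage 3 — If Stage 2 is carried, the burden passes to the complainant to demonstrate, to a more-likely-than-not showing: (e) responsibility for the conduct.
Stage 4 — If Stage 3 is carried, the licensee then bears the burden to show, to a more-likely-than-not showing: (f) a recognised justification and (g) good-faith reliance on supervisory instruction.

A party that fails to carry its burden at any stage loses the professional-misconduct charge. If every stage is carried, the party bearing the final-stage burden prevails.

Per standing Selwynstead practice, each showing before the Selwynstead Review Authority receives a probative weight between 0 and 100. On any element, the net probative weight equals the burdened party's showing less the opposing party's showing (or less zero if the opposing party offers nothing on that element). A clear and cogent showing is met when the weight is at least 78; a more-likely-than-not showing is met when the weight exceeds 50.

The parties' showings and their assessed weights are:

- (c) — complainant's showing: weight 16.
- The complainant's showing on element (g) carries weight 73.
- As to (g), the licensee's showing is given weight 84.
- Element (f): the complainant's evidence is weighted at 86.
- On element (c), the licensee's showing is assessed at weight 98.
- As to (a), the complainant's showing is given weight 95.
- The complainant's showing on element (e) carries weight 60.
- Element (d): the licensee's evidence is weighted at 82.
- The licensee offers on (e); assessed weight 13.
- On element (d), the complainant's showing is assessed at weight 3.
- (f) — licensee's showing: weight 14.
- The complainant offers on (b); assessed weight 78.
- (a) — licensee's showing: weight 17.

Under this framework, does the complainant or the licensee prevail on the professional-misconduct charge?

Stage 1 — burden on complainant; standard: a clear and cogent showing (weight is at least 78).
    (a): 95 − 17 = 78 ≥ 78 [met]
    (b): 78 ≥ 78 [met]
  Stage 1 carried; the burden shifts to the licensee.
Stage 2 — burden on licensee; standard: a clear and cogent showing (weight is at least 78).
    (c): 98 − 16 = 82 ≥ 78 [met]
    (d): 82 − 3 = 79 ≥ 78 [met]
  Stage 2 is satisfied; the onus moves to the complainant.
Stage 3 — burden on complainant; standard: a more-likely-than-not showing (weight exceeds 50).
    (e): 60 − 13 = 47 ≤ 50 [not met]
  The complainant does not carry Stage 3.
The analysis ends at Stage 3; the licensee prevails.

licensee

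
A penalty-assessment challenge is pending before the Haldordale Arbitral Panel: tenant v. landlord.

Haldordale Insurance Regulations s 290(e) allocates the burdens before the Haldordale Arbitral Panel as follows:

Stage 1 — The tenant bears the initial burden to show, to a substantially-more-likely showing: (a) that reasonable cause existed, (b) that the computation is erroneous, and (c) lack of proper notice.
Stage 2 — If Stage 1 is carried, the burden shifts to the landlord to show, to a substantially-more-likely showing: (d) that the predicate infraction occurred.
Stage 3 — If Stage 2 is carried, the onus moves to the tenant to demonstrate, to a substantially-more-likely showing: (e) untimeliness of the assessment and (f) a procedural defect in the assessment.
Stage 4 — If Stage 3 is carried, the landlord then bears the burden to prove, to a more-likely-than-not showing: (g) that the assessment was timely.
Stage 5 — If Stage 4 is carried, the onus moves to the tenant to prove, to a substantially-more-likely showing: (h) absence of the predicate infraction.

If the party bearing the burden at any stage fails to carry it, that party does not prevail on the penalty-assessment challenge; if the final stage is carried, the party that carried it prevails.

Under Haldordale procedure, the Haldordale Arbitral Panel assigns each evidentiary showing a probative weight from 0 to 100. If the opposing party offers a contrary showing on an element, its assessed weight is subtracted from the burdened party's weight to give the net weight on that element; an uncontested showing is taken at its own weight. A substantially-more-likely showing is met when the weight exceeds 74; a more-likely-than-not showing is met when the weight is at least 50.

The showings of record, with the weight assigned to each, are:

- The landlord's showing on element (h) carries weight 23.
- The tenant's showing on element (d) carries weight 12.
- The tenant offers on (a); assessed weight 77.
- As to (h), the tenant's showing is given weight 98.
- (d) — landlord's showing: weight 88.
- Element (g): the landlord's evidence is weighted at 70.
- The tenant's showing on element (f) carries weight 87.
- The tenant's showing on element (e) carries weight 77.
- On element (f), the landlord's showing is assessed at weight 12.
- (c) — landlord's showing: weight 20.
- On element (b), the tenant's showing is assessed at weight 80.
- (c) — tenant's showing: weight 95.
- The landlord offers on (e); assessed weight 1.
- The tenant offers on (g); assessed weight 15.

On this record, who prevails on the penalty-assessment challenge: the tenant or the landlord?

tenant

Stage 1 — burden on tenant; standard: a substantially-more-likely showing (weight exceeds 74).
    (a): 77 > 74 [met]
    (b): 80 > 74 [met]
    (c): 95 − 20 = 75 > 74 [met]
  Stage 1 is satisfied; the onus moves to the landlord.
Stage 2 — burden on landlord; standard: a substantially-more-likely showing (weight exceeds 74).
    (d): 88 − 12 = 76 > 74 [met]
  The landlord carries Stage 2; the tenant now bears the burden.
Stage 3 — burden on tenant; standard: a substantially-more-likely showing (weight exceeds 74).
    (e): 77 − 1 = 76 > 74 [met]
    (f): 87 − 12 = 75 > 74 [met]
  Stage 3 carried; the burden shifts to the landlord.
Stage 4 — burden on landlord; standard: a more-likely-than-not showing (weight is at least 50).
    (g): 70 − 15 = 55 ≥ 50 [met]
  Stage 4 is satisfied; the onus moves to the tenant.
Stage 5 — burden on tenant; standard: a substantially-more-likely showing (weight exceeds 74).
    (h): 98 − 23 = 75 > 74 [met]
  All elements met at the final stage.
Every stage carried; the tenant prevails.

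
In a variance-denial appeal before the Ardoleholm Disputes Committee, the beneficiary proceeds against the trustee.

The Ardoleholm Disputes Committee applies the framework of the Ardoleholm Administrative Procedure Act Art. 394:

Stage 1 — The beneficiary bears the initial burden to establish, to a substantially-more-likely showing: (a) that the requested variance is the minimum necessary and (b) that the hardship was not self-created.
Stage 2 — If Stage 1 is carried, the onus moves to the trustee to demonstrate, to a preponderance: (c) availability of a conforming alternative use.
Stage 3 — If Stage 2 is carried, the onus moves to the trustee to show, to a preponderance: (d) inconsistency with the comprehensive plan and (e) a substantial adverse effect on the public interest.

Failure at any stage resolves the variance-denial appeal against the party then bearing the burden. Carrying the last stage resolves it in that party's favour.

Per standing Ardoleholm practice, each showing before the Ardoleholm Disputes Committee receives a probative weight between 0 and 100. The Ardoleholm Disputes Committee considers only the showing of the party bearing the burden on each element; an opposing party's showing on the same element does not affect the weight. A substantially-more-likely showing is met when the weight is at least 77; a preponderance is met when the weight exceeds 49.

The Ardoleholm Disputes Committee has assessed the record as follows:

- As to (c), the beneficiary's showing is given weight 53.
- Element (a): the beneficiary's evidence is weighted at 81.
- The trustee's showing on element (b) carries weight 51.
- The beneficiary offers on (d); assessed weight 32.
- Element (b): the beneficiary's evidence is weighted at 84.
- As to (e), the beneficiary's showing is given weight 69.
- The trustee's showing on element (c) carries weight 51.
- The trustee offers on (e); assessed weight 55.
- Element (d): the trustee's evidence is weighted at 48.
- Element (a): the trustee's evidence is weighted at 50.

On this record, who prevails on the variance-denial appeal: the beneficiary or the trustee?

Stage 1 — burden on beneficiary; standard: a substantially-more-likely showing (weight is at least 77).
    (a): 81 (trustee's 50 disregarded) ≥ 77 [met]
    (b): 84 (trustee's 51 disregarded) ≥ 77 [met]
  Stage 1 carried; the burden shifts to the trustee.
Stage 2 — burden on trustee; standard: a preponderance (weight exceeds 49).
    (c): 51 (beneficiary's 53 disregarded) > 49 [met]
  All elements met. The trustee retains the burden for Stage 3.
Stage 3 — burden on trustee; standard: a preponderance (weight exceeds 49).
    (d): 48 (beneficiary's 32 disregarded) ≤ 49 [not met]
    (e): 55 (beneficiary's 69 disregarded) > 49 [met]
  The trustee does not carry Stage 3.
So the beneficiary prevails.

beneficiary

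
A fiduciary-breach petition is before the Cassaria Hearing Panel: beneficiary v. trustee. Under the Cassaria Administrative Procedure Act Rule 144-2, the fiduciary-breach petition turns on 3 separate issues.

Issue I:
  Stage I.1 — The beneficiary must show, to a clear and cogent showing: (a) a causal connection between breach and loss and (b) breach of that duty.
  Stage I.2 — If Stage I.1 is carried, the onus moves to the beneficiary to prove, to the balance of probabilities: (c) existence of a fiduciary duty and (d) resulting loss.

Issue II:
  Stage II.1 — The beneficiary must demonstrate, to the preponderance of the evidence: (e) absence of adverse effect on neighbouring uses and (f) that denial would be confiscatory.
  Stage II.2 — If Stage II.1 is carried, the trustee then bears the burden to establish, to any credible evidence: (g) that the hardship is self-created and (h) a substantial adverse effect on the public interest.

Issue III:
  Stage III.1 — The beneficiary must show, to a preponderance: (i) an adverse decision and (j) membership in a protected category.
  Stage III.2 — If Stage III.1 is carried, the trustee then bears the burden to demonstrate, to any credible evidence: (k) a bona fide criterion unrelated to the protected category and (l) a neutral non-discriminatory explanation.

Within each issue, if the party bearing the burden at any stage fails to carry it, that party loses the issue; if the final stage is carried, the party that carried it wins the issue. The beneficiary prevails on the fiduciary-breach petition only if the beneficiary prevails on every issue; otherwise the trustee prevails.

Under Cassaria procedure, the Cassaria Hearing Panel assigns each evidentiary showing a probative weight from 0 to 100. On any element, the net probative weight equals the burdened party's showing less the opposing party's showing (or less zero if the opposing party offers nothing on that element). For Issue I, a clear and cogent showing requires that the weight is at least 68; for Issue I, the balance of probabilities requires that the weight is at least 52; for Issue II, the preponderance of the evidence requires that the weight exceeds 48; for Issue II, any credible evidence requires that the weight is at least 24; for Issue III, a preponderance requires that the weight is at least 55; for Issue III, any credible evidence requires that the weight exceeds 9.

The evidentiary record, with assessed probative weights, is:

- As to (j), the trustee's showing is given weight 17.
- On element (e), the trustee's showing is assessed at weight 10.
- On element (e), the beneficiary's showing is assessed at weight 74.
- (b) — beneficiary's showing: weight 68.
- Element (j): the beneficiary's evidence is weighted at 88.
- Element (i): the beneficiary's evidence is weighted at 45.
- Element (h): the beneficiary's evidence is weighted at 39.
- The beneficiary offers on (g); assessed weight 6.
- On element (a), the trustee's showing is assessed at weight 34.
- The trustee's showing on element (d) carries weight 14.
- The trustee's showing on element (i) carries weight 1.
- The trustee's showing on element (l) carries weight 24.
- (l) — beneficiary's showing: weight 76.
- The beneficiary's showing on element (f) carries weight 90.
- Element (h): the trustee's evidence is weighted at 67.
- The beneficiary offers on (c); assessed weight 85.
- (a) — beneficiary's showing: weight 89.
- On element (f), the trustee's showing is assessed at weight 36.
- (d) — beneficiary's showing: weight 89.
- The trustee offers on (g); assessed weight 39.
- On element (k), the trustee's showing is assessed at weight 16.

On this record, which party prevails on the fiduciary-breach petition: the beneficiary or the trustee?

— Issue I —
At Stage I.1 the beneficiary must meet a clear and cogent showing (weight is at least 68): on (a) the weight is 89 less the opposing 34 gives net 55, which does not reach 68, so (a) does not meet the standard; on (b) the weight is 68, which does reach 68, so (b) meets the standard.
  Stage I.1 not carried; the beneficiary fails its burden.
The trustee prevails on this issue.
— Issue II —
Stage II.1 — burden on beneficiary; standard: the preponderance of the evidence (weight exceeds 48).
    (e): 74 − 10 = 64 > 48 [met]
    (f): 90 − 36 = 54 > 48 [met]
  The beneficiary carries Stage II.1; the trustee now bears the burden.
Stage II.2 — burden on trustee; standard: any credible evidence (weight is at least 24).
    (g): 39 − 6 = 33 ≥ 24 [met]
    (h): 67 − 39 = 28 ≥ 24 [met]
  All elements met at the final stage.
All stages carried — the trustee prevails on this issue.
— Issue III —
Stage III.1 — burden on beneficiary; standard: a preponderance (weight is at least 55).
    (i): 45 − 1 = 44 < 55 [not met]
    (j): 88 − 17 = 71 ≥ 55 [met]
  Stage III.1 not carried; the beneficiary fails its burden.
The trustee prevails on this issue.
Per-issue: Issue I → trustee; Issue II → trustee; Issue III → trustee. The beneficiary must prevail on every issue; overall, the trustee prevails.

trustee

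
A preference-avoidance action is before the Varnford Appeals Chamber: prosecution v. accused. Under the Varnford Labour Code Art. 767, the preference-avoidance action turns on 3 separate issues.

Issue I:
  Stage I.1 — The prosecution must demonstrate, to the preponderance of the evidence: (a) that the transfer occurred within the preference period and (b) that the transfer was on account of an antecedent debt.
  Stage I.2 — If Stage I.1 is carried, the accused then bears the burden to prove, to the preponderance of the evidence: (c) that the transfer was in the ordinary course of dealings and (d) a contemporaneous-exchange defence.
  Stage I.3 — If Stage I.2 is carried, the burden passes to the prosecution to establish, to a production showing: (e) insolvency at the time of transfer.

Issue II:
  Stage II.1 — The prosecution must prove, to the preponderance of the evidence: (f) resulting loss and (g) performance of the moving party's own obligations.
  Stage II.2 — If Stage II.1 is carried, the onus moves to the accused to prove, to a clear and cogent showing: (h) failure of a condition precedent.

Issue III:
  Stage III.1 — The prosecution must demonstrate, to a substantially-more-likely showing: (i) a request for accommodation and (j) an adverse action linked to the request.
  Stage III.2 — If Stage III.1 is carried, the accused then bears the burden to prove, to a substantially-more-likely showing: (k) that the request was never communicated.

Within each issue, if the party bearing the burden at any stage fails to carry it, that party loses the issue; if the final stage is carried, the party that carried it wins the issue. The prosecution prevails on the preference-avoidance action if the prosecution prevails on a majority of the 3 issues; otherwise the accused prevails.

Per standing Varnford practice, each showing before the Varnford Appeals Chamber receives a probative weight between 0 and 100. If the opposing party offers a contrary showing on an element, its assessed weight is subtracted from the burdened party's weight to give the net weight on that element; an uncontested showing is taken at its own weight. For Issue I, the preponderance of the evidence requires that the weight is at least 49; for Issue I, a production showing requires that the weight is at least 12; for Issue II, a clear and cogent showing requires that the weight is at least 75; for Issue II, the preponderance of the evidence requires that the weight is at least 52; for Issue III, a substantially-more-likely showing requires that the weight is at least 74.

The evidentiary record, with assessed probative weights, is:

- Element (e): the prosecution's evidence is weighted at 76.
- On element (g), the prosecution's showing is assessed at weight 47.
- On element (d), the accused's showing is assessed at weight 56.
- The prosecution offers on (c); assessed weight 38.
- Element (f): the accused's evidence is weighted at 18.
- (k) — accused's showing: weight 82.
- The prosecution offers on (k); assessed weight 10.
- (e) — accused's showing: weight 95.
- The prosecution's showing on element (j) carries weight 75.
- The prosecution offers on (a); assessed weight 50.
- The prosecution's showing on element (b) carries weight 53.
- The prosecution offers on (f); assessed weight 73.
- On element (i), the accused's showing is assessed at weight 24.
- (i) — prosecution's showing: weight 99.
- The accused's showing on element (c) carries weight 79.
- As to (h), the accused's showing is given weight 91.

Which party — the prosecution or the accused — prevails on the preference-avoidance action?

prosecution

— Issue I —
Stage I.1 (prosecution, the preponderance of the evidence, weight is at least 49): (a) 50 ≥ 49 — meets; (b) 53 ≥ 49 — meets.
  All elements met. The burden passes to the accused.
Stage I.2 (accused, the preponderance of the evidence, weight is at least 49): (c) net 79−38=41 < 49 — fails; (d) 56 ≥ 49 — meets.
  Stage I.2 not carried; the accused fails its burden.
So the prosecution prevails on this issue.
— Issue II —
Stage II.1 — burden on prosecution; standard: the preponderance of the evidence (weight is at least 52).
    (f): 73 − 18 = 55 ≥ 52 [met]
    (g): 47 < 52 [not met]
  The prosecution does not carry Stage II.1.
The accused prevails on this issue.
— Issue III —
Stage III.1 (prosecution, a substantially-more-likely showing, weight is at least 74): (i) net 99−24=75 ≥ 74 — meets; (j) 75 ≥ 74 — meets.
  Stage III.1 carried; the burden shifts to the accused.
Stage III.2 (accused, a substantially-more-likely showing, weight is at least 74): (k) net 82−10=72 < 74 — fails.
  Stage III.2 not carried; the accused fails its burden.
The prosecution prevails on this issue.
Per-issue: Issue I → prosecution; Issue II → accused; Issue III → prosecution. The prosecution must prevail on a majority of issues; overall, the prosecution prevails.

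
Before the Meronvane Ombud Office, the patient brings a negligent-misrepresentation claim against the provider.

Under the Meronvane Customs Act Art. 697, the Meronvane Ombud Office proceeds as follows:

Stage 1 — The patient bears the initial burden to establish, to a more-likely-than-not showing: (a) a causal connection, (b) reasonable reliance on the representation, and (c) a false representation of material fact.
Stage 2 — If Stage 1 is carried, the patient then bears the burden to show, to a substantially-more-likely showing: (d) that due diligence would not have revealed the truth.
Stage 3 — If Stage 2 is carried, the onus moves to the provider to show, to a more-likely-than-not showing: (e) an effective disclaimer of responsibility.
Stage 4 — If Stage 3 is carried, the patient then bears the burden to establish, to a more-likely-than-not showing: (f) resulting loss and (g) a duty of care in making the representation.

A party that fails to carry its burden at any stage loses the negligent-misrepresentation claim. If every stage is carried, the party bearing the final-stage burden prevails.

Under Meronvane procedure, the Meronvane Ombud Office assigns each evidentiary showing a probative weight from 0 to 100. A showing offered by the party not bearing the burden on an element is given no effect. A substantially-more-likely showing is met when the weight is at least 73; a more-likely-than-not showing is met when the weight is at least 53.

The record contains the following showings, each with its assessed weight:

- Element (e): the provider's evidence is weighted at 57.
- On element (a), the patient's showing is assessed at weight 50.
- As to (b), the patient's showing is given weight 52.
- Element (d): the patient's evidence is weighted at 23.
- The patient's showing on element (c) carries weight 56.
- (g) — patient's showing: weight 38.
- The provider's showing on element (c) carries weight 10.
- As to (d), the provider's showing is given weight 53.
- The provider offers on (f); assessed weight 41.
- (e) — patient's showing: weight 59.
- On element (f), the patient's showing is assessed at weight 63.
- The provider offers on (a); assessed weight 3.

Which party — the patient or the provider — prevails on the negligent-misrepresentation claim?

Stage 1 — burden on patient; standard: a more-likely-than-not showing (weight is at least 53).
    (a): 50 (provider's 3 disregarded) < 53 [not met]
    (b): 52 < 53 [not met]
    (c): 56 (provider's 10 disregarded) ≥ 53 [met]
  The patient does not carry Stage 1.
So the provider prevails.

provider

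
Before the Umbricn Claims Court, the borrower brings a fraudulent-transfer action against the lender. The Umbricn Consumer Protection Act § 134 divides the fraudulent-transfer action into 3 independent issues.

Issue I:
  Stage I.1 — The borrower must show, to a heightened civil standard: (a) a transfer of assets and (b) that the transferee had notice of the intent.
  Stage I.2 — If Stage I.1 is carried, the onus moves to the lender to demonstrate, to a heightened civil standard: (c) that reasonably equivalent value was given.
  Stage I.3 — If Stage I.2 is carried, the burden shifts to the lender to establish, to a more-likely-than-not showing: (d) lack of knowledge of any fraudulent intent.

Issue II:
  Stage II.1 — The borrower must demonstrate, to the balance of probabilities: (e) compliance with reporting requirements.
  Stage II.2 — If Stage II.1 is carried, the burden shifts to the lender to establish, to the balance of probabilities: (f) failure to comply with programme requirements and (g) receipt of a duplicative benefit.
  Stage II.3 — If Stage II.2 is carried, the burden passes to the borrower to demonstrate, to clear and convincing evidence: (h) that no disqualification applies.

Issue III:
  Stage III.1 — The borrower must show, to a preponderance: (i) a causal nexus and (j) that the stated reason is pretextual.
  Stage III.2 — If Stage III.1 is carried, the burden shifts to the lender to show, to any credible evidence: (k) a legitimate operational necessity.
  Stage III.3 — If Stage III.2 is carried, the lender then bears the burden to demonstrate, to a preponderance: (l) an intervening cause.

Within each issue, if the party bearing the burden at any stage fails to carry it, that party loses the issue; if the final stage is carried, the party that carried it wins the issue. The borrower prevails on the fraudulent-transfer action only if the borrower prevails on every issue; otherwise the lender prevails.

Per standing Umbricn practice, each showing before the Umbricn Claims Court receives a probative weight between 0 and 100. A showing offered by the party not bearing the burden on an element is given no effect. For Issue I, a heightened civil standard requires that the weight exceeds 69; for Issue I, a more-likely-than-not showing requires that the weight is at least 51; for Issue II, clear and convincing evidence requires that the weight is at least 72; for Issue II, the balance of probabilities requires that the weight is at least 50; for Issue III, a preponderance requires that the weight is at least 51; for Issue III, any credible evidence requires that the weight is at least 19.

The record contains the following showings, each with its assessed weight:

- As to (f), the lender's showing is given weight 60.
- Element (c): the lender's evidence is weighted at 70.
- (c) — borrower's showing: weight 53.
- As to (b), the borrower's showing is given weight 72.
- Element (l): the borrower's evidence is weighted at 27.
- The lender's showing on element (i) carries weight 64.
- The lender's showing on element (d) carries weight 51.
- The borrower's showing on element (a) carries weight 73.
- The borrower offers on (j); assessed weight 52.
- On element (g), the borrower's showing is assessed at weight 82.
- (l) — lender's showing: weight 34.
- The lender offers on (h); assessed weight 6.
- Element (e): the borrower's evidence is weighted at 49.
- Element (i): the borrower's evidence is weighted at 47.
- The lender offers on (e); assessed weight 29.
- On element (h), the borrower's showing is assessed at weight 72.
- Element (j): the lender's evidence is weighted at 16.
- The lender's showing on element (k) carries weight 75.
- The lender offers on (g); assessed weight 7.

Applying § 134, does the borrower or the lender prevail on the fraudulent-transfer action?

— Issue I —
Stage I.1 (borrower, a heightened civil standard, weight exceeds 69): (a) 73 > 69 — meets; (b) 72 > 69 — meets.
  All elements met. The burden passes to the lender.
Stage I.2 (lender, a heightened civil standard, weight exceeds 69): (c) 70 (borrower's 53 disregarded) > 69 — meets.
  Stage I.2 is satisfied; the lender continues to bear the burden.
Stage I.3 (lender, a more-likely-than-not showing, weight is at least 51): (d) 51 ≥ 51 — meets.
  Stage I.3 carried; the final stage is satisfied.
Every stage carried; the lender prevails on this issue.
— Issue II —
Stage II.1 — burden on borrower; standard: the balance of probabilities (weight is at least 50).
    (e): 49 (lender's 29 disregarded) < 50 [not met]
  The borrower does not carry Stage II.1.
So the lender prevails on this issue.
— Issue III —
At Stage III.1 the borrower must meet a preponderance (weight is at least 51): on (i) the weight is 47 (the lender's 64 is given no effect), < 51, so (i) does not meet the standard; on (j) the weight is 52 (the lender's 16 is given no effect), ≥ 51, so (j) meets the standard.
  The borrower does not carry Stage III.1.
The analysis ends at Stage III.1; the lender prevails on this issue.
Per-issue: Issue I → lender; Issue II → lender; Issue III → lender. The borrower must prevail on every issue; overall, the lender prevails.

lender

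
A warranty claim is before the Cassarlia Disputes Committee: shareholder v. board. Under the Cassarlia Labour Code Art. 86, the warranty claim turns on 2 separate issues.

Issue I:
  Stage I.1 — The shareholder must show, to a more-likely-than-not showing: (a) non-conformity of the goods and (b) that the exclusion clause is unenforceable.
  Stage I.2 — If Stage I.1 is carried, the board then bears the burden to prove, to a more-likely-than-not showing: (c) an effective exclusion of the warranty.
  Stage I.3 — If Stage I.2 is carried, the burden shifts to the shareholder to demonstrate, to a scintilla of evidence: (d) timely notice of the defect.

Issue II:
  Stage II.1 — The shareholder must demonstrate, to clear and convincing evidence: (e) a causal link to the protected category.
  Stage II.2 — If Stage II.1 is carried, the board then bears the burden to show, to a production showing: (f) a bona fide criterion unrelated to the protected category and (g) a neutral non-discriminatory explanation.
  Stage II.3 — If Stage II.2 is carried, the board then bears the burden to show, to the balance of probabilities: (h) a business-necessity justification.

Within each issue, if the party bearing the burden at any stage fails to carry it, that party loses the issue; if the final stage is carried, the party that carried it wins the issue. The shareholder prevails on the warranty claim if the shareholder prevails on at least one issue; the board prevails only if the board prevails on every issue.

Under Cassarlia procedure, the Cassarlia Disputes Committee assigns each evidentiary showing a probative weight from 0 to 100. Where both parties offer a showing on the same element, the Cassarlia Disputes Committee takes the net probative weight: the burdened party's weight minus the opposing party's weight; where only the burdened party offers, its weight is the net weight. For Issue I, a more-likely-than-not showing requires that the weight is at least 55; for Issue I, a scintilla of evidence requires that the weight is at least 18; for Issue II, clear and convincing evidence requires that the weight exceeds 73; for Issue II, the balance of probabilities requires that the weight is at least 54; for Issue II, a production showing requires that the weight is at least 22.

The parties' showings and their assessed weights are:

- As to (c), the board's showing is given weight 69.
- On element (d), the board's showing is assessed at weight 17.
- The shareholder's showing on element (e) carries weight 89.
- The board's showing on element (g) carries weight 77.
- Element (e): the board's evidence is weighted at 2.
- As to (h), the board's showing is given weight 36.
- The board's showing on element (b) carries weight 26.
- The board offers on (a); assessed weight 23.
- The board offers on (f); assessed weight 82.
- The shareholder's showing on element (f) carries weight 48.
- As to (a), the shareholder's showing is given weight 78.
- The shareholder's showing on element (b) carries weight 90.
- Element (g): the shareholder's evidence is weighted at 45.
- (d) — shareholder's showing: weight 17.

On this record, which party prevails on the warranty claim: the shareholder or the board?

— Issue I —
Stage I.1 (shareholder, a more-likely-than-not showing, weight is at least 55): (a) net 78−23=55 ≥ 55 — meets; (b) net 90−26=64 ≥ 55 — meets.
  Stage I.1 carried; the burden shifts to the board.
Stage I.2 (board, a more-likely-than-not showing, weight is at least 55): (c) 69 ≥ 55 — meets.
  The board carries Stage I.2; the shareholder now bears the burden.
Stage I.3 (shareholder, a scintilla of evidence, weight is at least 18): (d) net 17−17=0 < 18 — fails.
  Stage I.3 not carried; the shareholder fails its burden.
So the board prevails on this issue.
— Issue II —
Stage II.1 — burden on shareholder; standard: clear and convincing evidence (weight exceeds 73).
    (e): 89 − 2 = 87 > 73 [met]
  The shareholder carries Stage II.1; the board now bears the burden.
Stage II.2 — burden on board; standard: a production showing (weight is at least 22).
    (f): 82 − 48 = 34 ≥ 22 [met]
    (g): 77 − 45 = 32 ≥ 22 [met]
  Stage II.2 carried; the burden remains with the board.
Stage II.3 — burden on board; standard: the balance of probabilities (weight is at least 54).
    (h): 36 < 54 [not met]
  Stage II.3 not carried; the board fails its burden.
So the shareholder prevails on this issue.
Per-issue: Issue I → board; Issue II → shareholder. The shareholder must prevail on at least one issue; overall, the shareholder prevails.

shareholder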